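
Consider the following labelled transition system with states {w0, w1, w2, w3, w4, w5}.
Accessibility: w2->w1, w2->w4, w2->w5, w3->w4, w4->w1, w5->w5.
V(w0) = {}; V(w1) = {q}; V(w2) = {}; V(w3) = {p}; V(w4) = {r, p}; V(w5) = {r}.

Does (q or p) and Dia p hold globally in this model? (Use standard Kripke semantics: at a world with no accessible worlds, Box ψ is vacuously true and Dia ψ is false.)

Let φ = (q or p) and Dia p. Evaluate φ at each world:
  w0 (successors ∅): φ is false.
  w1 (successors ∅): φ is false.
  w2 (successors {w1, w4, w5}): φ is false.
  w3 (successors {w4}): φ is true.
  w4 (successors {w1}): φ is false.
  w5 (successors {w5}): φ is false.
Detail at w0 (counterexample):
  At w0: q or p is false, Dia p is false, so (q or p) and Dia p is false.
    At w0: no accessible worlds, so Dia p is false.

No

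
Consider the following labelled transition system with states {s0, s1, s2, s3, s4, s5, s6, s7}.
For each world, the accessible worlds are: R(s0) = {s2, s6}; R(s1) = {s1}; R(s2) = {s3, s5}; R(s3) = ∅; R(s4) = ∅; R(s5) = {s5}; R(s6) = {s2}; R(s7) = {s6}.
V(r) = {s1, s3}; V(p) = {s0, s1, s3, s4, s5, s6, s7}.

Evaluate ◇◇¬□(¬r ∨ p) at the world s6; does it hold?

No

At s6: ◇◇¬□(¬r ∨ p) requires ◇¬□(¬r ∨ p) at some successor in {s2}.
  At s2: ◇¬□(¬r ∨ p) is false.
So ◇◇¬□(¬r ∨ p) is false at s6.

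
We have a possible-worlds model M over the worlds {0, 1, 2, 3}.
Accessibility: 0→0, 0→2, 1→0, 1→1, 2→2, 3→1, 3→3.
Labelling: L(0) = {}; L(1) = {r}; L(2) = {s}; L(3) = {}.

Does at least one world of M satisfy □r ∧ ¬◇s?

No

Let φ = □r ∧ ¬◇s. Evaluate φ at each world:
  0 (successors {0, 2}): φ is false.
  1 (successors {0, 1}): φ is false.
  2 (successors {2}): φ is false.
  3 (successors {1, 3}): φ is false.
For instance, at 3:
  At 3: □r is false, ¬◇s is true, so □r ∧ ¬◇s is false.
    At 3: □r requires r at every successor {1, 3}.
      r fails at 3, so □r is false at 3.
    At 3: ◇s is false, so ¬◇s is true.
      At 3: ◇s requires s at some successor in {1, 3}.
        At 1: s is false.
        At 3: s is false.
      So ◇s is false at 3.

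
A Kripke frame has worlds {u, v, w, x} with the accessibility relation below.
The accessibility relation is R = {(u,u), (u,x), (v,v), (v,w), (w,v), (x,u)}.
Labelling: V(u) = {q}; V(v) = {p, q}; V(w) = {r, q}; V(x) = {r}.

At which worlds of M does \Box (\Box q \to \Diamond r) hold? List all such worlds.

Let φ = \Box (\Box q \to \Diamond r). Evaluate φ at each world:
  u (successors {u, x}): φ is false.
  v (successors {v, w}): φ is false.
  w (successors {v}): φ is true.
  x (successors {u}): φ is true.
For instance, at v:
  At v: \Box (\Box q \to \Diamond r) requires \Box q \to \Diamond r at every successor {v, w}.
    \Box q \to \Diamond r fails at w, so \Box (\Box q \to \Diamond r) is false at v.
      At w: \Box q is true, \Diamond r is false, so \Box q \to \Diamond r is false.
Satisfying worlds: {w, x}

w, x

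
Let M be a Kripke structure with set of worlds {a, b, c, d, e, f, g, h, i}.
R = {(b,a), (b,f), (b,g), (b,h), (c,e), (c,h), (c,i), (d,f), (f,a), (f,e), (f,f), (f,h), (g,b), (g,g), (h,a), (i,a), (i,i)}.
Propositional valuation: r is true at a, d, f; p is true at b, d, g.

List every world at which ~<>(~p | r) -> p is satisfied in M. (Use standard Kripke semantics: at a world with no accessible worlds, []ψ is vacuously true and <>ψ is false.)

Let φ = ~<>(~p | r) -> p. Evaluate φ at each world:
  a (successors ∅): φ is false.
  b (successors {a, f, g, h}): φ is true.
  c (successors {e, h, i}): φ is true.
  d (successors {f}): φ is true.
  e (successors ∅): φ is false.
  f (successors {a, e, f, h}): φ is true.
  g (successors {b, g}): φ is true.
  h (successors {a}): φ is true.
  i (successors {a, i}): φ is true.
For instance, at i:
  At i: ~<>(~p | r) is false, p is false, so ~<>(~p | r) -> p is true.
    At i: <>(~p | r) is true, so ~<>(~p | r) is false.
      At i: <>(~p | r) requires ~p | r at some successor in {a, i}.
        ~p | r holds at a, so <>(~p | r) is true at i.
Satisfying worlds: {b, c, d, f, g, h, i}

b, c, d, f, g, h, i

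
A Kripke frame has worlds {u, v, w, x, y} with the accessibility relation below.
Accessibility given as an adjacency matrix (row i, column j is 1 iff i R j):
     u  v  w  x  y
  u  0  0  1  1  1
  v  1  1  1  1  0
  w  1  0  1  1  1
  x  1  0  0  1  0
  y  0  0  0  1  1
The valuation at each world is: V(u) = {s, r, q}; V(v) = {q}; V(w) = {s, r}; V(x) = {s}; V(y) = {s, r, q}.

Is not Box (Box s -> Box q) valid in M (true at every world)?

Yes

Let φ = not Box (Box s -> Box q). Evaluate φ at each world:
  u (successors {w, x, y}): φ is true.
  v (successors {u, v, w, x}): φ is true.
  w (successors {u, w, x, y}): φ is true.
  x (successors {u, x}): φ is true.
  y (successors {x, y}): φ is true.
For instance, at x:
  At x: Box (Box s -> Box q) is false, so not Box (Box s -> Box q) is true.
    At x: Box (Box s -> Box q) requires Box s -> Box q at every successor {u, x}.
      Box s -> Box q fails at u, so Box (Box s -> Box q) is false at x.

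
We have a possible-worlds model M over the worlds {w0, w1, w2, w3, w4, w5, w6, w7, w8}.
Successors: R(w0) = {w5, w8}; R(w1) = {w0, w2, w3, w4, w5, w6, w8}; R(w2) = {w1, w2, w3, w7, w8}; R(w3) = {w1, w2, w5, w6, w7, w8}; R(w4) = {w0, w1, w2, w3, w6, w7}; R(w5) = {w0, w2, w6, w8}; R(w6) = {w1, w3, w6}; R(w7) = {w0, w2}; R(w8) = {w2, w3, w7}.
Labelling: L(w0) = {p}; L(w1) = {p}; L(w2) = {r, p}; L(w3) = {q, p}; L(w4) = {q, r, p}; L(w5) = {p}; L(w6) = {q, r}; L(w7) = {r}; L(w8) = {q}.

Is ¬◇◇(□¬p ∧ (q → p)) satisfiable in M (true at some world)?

Yes

Let φ = ¬◇◇(□¬p ∧ (q → p)). Evaluate φ at each world:
  w0 (successors {w5, w8}): φ is true.
  w1 (successors {w0, w2, w3, w4, w5, w6, w8}): φ is true.
  w2 (successors {w1, w2, w3, w7, w8}): φ is true.
  w3 (successors {w1, w2, w5, w6, w7, w8}): φ is true.
  w4 (successors {w0, w1, w2, w3, w6, w7}): φ is true.
  w5 (successors {w0, w2, w6, w8}): φ is true.
  w6 (successors {w1, w3, w6}): φ is true.
  w7 (successors {w0, w2}): φ is true.
  w8 (successors {w2, w3, w7}): φ is true.
Detail at w0 (witness):
  At w0: ◇◇(□¬p ∧ (q → p)) is false, so ¬◇◇(□¬p ∧ (q → p)) is true.
    At w0: ◇◇(□¬p ∧ (q → p)) requires ◇(□¬p ∧ (q → p)) at some successor in {w5, w8}.
      At w5: ◇(□¬p ∧ (q → p)) is false.
      At w8: ◇(□¬p ∧ (q → p)) is false.
    So ◇◇(□¬p ∧ (q → p)) is false at w0.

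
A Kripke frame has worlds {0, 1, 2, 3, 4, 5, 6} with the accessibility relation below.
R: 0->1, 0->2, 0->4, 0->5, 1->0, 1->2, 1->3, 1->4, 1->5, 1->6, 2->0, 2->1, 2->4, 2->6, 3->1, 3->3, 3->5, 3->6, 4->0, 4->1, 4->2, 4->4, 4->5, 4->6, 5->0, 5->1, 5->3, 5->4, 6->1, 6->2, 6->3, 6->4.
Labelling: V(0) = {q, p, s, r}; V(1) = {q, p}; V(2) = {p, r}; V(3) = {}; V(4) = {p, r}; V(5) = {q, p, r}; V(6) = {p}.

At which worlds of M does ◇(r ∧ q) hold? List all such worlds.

0, 1, 2, 3, 4, 5

Let φ = ◇(r ∧ q). Evaluate φ at each world:
  0 (successors {1, 2, 4, 5}): φ is true.
  1 (successors {0, 2, 3, 4, 5, 6}): φ is true.
  2 (successors {0, 1, 4, 6}): φ is true.
  3 (successors {1, 3, 5, 6}): φ is true.
  4 (successors {0, 1, 2, 4, 5, 6}): φ is true.
  5 (successors {0, 1, 3, 4}): φ is true.
  6 (successors {1, 2, 3, 4}): φ is false.
For instance, at 2:
  At 2: ◇(r ∧ q) requires r ∧ q at some successor in {0, 1, 4, 6}.
    r ∧ q holds at 0, so ◇(r ∧ q) is true at 2.
Satisfying worlds: {0, 1, 2, 3, 4, 5}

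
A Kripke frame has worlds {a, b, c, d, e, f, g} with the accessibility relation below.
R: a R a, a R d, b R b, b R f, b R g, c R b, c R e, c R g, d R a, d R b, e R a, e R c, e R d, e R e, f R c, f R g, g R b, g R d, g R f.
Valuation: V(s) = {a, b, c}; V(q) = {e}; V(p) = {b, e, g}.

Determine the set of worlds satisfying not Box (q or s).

Recall that Box ψ holds at a world iff ψ holds at every accessible world, and Dia ψ holds iff ψ holds at some accessible world.
Let φ = not Box (q or s). Evaluate φ at each world:
  a (successors {a, d}): φ is true.
  b (successors {b, f, g}): φ is true.
  c (successors {b, e, g}): φ is true.
  d (successors {a, b}): φ is false.
  e (successors {a, c, d, e}): φ is true.
  f (successors {c, g}): φ is true.
  g (successors {b, d, f}): φ is true.
For instance, at g:
  At g: Box (q or s) is false, so not Box (q or s) is true.
    At g: Box (q or s) requires q or s at every successor {b, d, f}.
      q or s fails at d, so Box (q or s) is false at g.
Satisfying worlds: {a, b, c, e, f, g}

a, b, c, e, f, g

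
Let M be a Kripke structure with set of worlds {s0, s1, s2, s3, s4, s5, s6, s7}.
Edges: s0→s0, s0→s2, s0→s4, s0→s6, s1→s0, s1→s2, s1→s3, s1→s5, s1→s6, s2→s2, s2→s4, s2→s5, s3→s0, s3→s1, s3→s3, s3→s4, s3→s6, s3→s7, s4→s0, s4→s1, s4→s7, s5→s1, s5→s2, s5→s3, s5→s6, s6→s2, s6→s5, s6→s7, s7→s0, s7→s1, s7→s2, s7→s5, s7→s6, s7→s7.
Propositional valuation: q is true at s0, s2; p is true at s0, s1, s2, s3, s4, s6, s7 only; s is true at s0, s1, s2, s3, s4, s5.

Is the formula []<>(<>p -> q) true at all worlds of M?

Yes

Let φ = []<>(<>p -> q). Evaluate φ at each world:
  s0 (successors {s0, s2, s4, s6}): φ is true.
  s1 (successors {s0, s2, s3, s5, s6}): φ is true.
  s2 (successors {s2, s4, s5}): φ is true.
  s3 (successors {s0, s1, s3, s4, s6, s7}): φ is true.
  s4 (successors {s0, s1, s7}): φ is true.
  s5 (successors {s1, s2, s3, s6}): φ is true.
  s6 (successors {s2, s5, s7}): φ is true.
  s7 (successors {s0, s1, s2, s5, s6, s7}): φ is true.
For instance, at s3:
  At s3: []<>(<>p -> q) requires <>(<>p -> q) at every successor {s0, s1, s3, s4, s6, s7}.
    At s0: <>(<>p -> q) is true.
    At s1: <>(<>p -> q) is true.
    At s3: <>(<>p -> q) is true.
    At s4: <>(<>p -> q) is true.
    At s6: <>(<>p -> q) is true.
    At s7: <>(<>p -> q) is true.
  So []<>(<>p -> q) is true at s3.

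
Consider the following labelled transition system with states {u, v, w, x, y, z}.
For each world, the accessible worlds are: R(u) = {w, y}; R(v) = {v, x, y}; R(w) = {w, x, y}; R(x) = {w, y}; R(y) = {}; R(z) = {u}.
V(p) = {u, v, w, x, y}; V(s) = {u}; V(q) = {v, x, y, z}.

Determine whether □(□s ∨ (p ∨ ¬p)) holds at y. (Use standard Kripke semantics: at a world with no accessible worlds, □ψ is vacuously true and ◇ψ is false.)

At y: no accessible worlds, so □(□s ∨ (p ∨ ¬p)) holds vacuously.

Yes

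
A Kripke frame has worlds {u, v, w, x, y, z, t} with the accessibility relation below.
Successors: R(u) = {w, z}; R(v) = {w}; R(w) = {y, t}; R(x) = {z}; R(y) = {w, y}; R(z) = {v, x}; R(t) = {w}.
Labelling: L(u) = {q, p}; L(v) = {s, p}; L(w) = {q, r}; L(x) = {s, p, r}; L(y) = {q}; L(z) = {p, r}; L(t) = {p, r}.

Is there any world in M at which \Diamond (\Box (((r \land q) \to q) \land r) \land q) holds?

No

Let φ = \Diamond (\Box (((r \land q) \to q) \land r) \land q). Evaluate φ at each world:
  u (successors {w, z}): φ is false.
  v (successors {w}): φ is false.
  w (successors {y, t}): φ is false.
  x (successors {z}): φ is false.
  y (successors {w, y}): φ is false.
  z (successors {v, x}): φ is false.
  t (successors {w}): φ is false.
For instance, at v:
  At v: \Diamond (\Box (((r \land q) \to q) \land r) \land q) requires \Box (((r \land q) \to q) \land r) \land q at some successor in {w}.
    At w: \Box (((r \land q) \to q) \land r) \land q is false.
  So \Diamond (\Box (((r \land q) \to q) \land r) \land q) is false at v.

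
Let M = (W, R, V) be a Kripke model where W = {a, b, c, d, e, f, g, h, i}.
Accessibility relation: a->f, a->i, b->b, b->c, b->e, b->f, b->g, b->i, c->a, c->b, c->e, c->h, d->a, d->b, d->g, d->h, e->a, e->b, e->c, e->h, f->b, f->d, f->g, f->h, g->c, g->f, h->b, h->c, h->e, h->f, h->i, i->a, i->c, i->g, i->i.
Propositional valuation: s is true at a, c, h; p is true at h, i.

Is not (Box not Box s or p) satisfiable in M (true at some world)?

Recall that Box ψ holds at a world iff ψ holds at every accessible world, and Dia ψ holds iff ψ holds at some accessible world.
Let φ = not (Box not Box s or p). Evaluate φ at each world:
  a (successors {f, i}): φ is false.
  b (successors {b, c, e, f, g, i}): φ is false.
  c (successors {a, b, e, h}): φ is false.
  d (successors {a, b, g, h}): φ is false.
  e (successors {a, b, c, h}): φ is false.
  f (successors {b, d, g, h}): φ is false.
  g (successors {c, f}): φ is false.
  h (successors {b, c, e, f, i}): φ is false.
  i (successors {a, c, g, i}): φ is false.
For instance, at g:
  At g: Box not Box s or p is true, so not (Box not Box s or p) is false.
    At g: Box not Box s is true, p is false, so Box not Box s or p is true.
      At g: Box not Box s requires not Box s at every successor {c, f}.
        At c: not Box s is true.
        At f: not Box s is true.
      So Box not Box s is true at g.

No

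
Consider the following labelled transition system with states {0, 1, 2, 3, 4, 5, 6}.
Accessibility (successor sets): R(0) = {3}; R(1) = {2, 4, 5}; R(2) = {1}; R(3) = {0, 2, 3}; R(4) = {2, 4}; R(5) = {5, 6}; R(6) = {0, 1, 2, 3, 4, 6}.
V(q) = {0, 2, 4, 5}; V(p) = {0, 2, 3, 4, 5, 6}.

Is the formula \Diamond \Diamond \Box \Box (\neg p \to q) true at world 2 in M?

Yes

At 2: \Diamond \Diamond \Box \Box (\neg p \to q) requires \Diamond \Box \Box (\neg p \to q) at some successor in {1}.
  \Diamond \Box \Box (\neg p \to q) holds at 1, so \Diamond \Diamond \Box \Box (\neg p \to q) is true at 2.
    At 1: \Diamond \Box \Box (\neg p \to q) requires \Box \Box (\neg p \to q) at some successor in {2, 4, 5}.
      \Box \Box (\neg p \to q) holds at 2, so \Diamond \Box \Box (\neg p \to q) is true at 1.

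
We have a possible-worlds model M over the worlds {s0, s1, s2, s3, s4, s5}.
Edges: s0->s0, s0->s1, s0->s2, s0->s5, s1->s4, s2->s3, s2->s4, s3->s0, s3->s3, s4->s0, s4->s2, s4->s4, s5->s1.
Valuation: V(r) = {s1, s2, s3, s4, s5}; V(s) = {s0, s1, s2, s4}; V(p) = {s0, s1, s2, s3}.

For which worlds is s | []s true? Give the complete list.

Let φ = s | []s. Evaluate φ at each world:
  s0 (successors {s0, s1, s2, s5}): φ is true.
  s1 (successors {s4}): φ is true.
  s2 (successors {s3, s4}): φ is true.
  s3 (successors {s0, s3}): φ is false.
  s4 (successors {s0, s2, s4}): φ is true.
  s5 (successors {s1}): φ is true.
For instance, at s0:
  At s0: s is true, []s is false, so s | []s is true.
    At s0: []s requires s at every successor {s0, s1, s2, s5}.
      s fails at s5, so []s is false at s0.
Satisfying worlds: {s0, s1, s2, s4, s5}

s0, s1, s2, s4, s5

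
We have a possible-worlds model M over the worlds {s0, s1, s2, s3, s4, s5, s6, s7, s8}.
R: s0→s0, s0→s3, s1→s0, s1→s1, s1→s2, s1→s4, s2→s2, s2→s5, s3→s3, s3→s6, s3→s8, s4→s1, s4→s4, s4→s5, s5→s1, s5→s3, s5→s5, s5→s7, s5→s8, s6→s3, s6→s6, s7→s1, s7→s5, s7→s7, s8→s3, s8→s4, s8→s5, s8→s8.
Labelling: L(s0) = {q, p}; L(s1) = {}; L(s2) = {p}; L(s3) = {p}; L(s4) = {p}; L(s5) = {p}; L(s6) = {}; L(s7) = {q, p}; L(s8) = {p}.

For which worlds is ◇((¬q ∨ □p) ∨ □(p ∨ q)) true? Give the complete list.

Let φ = ◇((¬q ∨ □p) ∨ □(p ∨ q)). Evaluate φ at each world:
  s0 (successors {s0, s3}): φ is true.
  s1 (successors {s0, s1, s2, s4}): φ is true.
  s2 (successors {s2, s5}): φ is true.
  s3 (successors {s3, s6, s8}): φ is true.
  s4 (successors {s1, s4, s5}): φ is true.
  s5 (successors {s1, s3, s5, s7, s8}): φ is true.
  s6 (successors {s3, s6}): φ is true.
  s7 (successors {s1, s5, s7}): φ is true.
  s8 (successors {s3, s4, s5, s8}): φ is true.
For instance, at s3:
  At s3: ◇((¬q ∨ □p) ∨ □(p ∨ q)) requires (¬q ∨ □p) ∨ □(p ∨ q) at some successor in {s3, s6, s8}.
    (¬q ∨ □p) ∨ □(p ∨ q) holds at s3, so ◇((¬q ∨ □p) ∨ □(p ∨ q)) is true at s3.
      At s3: ¬q ∨ □p is true, □(p ∨ q) is false, so (¬q ∨ □p) ∨ □(p ∨ q) is true.
Satisfying worlds: {s0, s1, s2, s3, s4, s5, s6, s7, s8}

s0, s1, s2, s3, s4, s5, s6, s7, s8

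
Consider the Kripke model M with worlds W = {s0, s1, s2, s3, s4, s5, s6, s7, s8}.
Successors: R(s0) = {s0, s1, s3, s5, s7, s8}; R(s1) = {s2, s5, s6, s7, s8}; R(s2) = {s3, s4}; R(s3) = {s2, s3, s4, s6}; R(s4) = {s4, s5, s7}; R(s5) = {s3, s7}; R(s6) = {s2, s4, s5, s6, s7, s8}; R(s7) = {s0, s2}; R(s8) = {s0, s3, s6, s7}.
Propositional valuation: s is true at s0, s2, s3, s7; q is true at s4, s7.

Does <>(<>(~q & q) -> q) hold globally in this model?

Yes

Let φ = <>(<>(~q & q) -> q). Evaluate φ at each world:
  s0 (successors {s0, s1, s3, s5, s7, s8}): φ is true.
  s1 (successors {s2, s5, s6, s7, s8}): φ is true.
  s2 (successors {s3, s4}): φ is true.
  s3 (successors {s2, s3, s4, s6}): φ is true.
  s4 (successors {s4, s5, s7}): φ is true.
  s5 (successors {s3, s7}): φ is true.
  s6 (successors {s2, s4, s5, s6, s7, s8}): φ is true.
  s7 (successors {s0, s2}): φ is true.
  s8 (successors {s0, s3, s6, s7}): φ is true.
For instance, at s2:
  At s2: <>(<>(~q & q) -> q) requires <>(~q & q) -> q at some successor in {s3, s4}.
    <>(~q & q) -> q holds at s3, so <>(<>(~q & q) -> q) is true at s2.
      At s3: <>(~q & q) is false, q is false, so <>(~q & q) -> q is true.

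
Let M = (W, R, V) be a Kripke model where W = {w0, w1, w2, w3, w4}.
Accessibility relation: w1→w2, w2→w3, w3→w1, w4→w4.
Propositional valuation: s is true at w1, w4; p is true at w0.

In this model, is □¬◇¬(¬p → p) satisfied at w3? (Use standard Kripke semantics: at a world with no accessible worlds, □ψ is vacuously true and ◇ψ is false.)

Recall that □ψ holds at a world iff ψ holds at every accessible world, and ◇ψ holds iff ψ holds at some accessible world.
At w3: □¬◇¬(¬p → p) requires ¬◇¬(¬p → p) at every successor {w1}.
  ¬◇¬(¬p → p) fails at w1, so □¬◇¬(¬p → p) is false at w3.
    At w1: ◇¬(¬p → p) is true, so ¬◇¬(¬p → p) is false.
      At w1: ◇¬(¬p → p) requires ¬(¬p → p) at some successor in {w2}.
        ¬(¬p → p) holds at w2, so ◇¬(¬p → p) is true at w1.

No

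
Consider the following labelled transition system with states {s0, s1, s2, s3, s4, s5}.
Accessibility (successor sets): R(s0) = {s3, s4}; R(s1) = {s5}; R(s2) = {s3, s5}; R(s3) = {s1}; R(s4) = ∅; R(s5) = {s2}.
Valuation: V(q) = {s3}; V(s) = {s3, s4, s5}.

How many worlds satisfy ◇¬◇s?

3

Let φ = ◇¬◇s. Evaluate φ at each world:
  s0 (successors {s3, s4}): φ is true.
  s1 (successors {s5}): φ is true.
  s2 (successors {s3, s5}): φ is true.
  s3 (successors {s1}): φ is false.
  s4 (successors ∅): φ is false.
  s5 (successors {s2}): φ is false.
For instance, at s1:
  At s1: ◇¬◇s requires ¬◇s at some successor in {s5}.
    ¬◇s holds at s5, so ◇¬◇s is true at s1.
      At s5: ◇s is false, so ¬◇s is true.
Satisfying worlds: {s0, s1, s2}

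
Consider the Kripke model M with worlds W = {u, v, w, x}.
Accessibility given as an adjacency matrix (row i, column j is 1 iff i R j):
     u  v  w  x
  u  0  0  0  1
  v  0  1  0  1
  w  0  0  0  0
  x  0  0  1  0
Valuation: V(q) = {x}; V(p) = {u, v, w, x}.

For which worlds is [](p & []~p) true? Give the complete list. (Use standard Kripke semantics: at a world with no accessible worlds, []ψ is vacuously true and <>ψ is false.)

w, x

Recall that []ψ holds at a world iff ψ holds at every accessible world, and <>ψ holds iff ψ holds at some accessible world.
Let φ = [](p & []~p). Evaluate φ at each world:
  u (successors {x}): φ is false.
  v (successors {v, x}): φ is false.
  w (successors ∅): φ is true.
  x (successors {w}): φ is true.
For instance, at u:
  At u: [](p & []~p) requires p & []~p at every successor {x}.
    p & []~p fails at x, so [](p & []~p) is false at u.
      At x: p is true, []~p is false, so p & []~p is false.
Satisfying worlds: {w, x}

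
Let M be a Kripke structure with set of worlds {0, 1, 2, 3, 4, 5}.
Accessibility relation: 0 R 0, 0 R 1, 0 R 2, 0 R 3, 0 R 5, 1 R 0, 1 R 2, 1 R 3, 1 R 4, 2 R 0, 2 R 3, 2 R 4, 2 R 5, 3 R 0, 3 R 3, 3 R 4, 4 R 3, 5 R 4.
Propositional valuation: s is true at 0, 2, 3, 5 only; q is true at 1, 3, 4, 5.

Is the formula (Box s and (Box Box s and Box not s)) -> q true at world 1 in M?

At 1: Box s and (Box Box s and Box not s) is false, q is true, so (Box s and (Box Box s and Box not s)) -> q is true.
  At 1: Box s is false, Box Box s and Box not s is false, so Box s and (Box Box s and Box not s) is false.
    At 1: Box s requires s at every successor {0, 2, 3, 4}.
      s fails at 4, so Box s is false at 1.
    At 1: Box Box s is false, Box not s is false, so Box Box s and Box not s is false.
      At 1: Box Box s requires Box s at every successor {0, 2, 3, 4}.
        Box s fails at 0, so Box Box s is false at 1.
      At 1: Box not s requires not s at every successor {0, 2, 3, 4}.
        not s fails at 0, so Box not s is false at 1.

Yes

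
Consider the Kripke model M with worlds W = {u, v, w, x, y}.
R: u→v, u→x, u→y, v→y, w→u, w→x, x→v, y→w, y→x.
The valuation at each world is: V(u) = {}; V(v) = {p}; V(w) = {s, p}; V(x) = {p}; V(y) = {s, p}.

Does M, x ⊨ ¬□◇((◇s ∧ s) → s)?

No

At x: □◇((◇s ∧ s) → s) is true, so ¬□◇((◇s ∧ s) → s) is false.
  At x: □◇((◇s ∧ s) → s) requires ◇((◇s ∧ s) → s) at every successor {v}.
      At v: ◇((◇s ∧ s) → s) requires (◇s ∧ s) → s at some successor in {y}.
        (◇s ∧ s) → s holds at y, so ◇((◇s ∧ s) → s) is true at v.
  So □◇((◇s ∧ s) → s) is true at x.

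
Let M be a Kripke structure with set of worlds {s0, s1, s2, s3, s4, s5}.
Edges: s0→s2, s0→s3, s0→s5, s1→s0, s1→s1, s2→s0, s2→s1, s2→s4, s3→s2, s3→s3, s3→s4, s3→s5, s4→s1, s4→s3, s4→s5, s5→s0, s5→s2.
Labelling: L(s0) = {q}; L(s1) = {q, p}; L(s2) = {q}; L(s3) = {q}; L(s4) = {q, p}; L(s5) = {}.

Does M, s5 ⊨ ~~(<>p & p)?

No

Recall that <>ψ holds at a world iff ψ holds at some accessible world.
At s5: ~(<>p & p) is true, so ~~(<>p & p) is false.
  At s5: <>p & p is false, so ~(<>p & p) is true.
    At s5: <>p is false, p is false, so <>p & p is false.
      At s5: <>p requires p at some successor in {s0, s2}.
        At s0: p is false.
        At s2: p is false.
      So <>p is false at s5.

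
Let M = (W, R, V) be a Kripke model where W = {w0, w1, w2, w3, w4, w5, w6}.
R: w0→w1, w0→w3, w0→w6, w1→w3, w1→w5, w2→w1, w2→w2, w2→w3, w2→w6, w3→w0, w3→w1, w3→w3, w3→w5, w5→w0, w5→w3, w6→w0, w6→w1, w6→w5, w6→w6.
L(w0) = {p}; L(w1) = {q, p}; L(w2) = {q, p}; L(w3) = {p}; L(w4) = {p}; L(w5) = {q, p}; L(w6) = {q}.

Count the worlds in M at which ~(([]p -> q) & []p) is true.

Let φ = ~(([]p -> q) & []p). Evaluate φ at each world:
  w0 (successors {w1, w3, w6}): φ is true.
  w1 (successors {w3, w5}): φ is false.
  w2 (successors {w1, w2, w3, w6}): φ is true.
  w3 (successors {w0, w1, w3, w5}): φ is true.
  w4 (successors ∅): φ is true.
  w5 (successors {w0, w3}): φ is false.
  w6 (successors {w0, w1, w5, w6}): φ is true.
For instance, at w3:
  At w3: ([]p -> q) & []p is false, so ~(([]p -> q) & []p) is true.
    At w3: []p -> q is false, []p is true, so ([]p -> q) & []p is false.
      At w3: []p is true, q is false, so []p -> q is false.
      At w3: []p requires p at every successor {w0, w1, w3, w5}.
        At w0: p is true.
        At w1: p is true.
        At w3: p is true.
        At w5: p is true.
      So []p is true at w3.
Satisfying worlds: {w0, w2, w3, w4, w6}

5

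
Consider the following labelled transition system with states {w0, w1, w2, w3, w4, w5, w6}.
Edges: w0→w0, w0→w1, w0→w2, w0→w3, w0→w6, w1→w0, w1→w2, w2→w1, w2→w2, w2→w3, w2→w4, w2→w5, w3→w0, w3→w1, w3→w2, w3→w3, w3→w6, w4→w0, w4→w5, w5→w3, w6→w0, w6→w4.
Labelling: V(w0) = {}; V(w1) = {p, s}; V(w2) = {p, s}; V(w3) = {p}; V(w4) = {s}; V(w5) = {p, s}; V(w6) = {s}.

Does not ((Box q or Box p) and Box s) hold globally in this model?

Let φ = not ((Box q or Box p) and Box s). Evaluate φ at each world:
  w0 (successors {w0, w1, w2, w3, w6}): φ is true.
  w1 (successors {w0, w2}): φ is true.
  w2 (successors {w1, w2, w3, w4, w5}): φ is true.
  w3 (successors {w0, w1, w2, w3, w6}): φ is true.
  w4 (successors {w0, w5}): φ is true.
  w5 (successors {w3}): φ is true.
  w6 (successors {w0, w4}): φ is true.
For instance, at w4:
  At w4: (Box q or Box p) and Box s is false, so not ((Box q or Box p) and Box s) is true.
    At w4: Box q or Box p is false, Box s is false, so (Box q or Box p) and Box s is false.
      At w4: Box q is false, Box p is false, so Box q or Box p is false.
      At w4: Box s requires s at every successor {w0, w5}.
        s fails at w0, so Box s is false at w4.

Yes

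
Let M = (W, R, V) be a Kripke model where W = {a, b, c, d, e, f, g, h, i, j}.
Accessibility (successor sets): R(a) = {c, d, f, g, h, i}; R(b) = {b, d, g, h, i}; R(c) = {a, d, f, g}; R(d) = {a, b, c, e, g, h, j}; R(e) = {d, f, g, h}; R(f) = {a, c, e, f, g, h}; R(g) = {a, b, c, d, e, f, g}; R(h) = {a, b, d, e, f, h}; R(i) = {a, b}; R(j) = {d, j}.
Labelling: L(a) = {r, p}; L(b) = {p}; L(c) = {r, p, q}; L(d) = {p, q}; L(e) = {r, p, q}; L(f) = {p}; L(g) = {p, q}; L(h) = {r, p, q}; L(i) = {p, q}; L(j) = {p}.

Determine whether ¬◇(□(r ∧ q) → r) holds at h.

At h: ◇(□(r ∧ q) → r) is true, so ¬◇(□(r ∧ q) → r) is false.
  At h: ◇(□(r ∧ q) → r) requires □(r ∧ q) → r at some successor in {a, b, d, e, f, h}.
    □(r ∧ q) → r holds at a, so ◇(□(r ∧ q) → r) is true at h.
      At a: □(r ∧ q) is false, r is true, so □(r ∧ q) → r is true.

No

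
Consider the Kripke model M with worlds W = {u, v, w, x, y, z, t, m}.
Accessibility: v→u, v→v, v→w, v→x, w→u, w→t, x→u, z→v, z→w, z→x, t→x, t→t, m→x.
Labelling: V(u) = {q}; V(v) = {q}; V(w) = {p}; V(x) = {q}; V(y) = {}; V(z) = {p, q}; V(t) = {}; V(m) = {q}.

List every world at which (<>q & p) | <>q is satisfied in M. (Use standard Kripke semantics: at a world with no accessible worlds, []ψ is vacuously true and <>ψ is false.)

Let φ = (<>q & p) | <>q. Evaluate φ at each world:
  u (successors ∅): φ is false.
  v (successors {u, v, w, x}): φ is true.
  w (successors {u, t}): φ is true.
  x (successors {u}): φ is true.
  y (successors ∅): φ is false.
  z (successors {v, w, x}): φ is true.
  t (successors {x, t}): φ is true.
  m (successors {x}): φ is true.
For instance, at t:
  At t: <>q & p is false, <>q is true, so (<>q & p) | <>q is true.
    At t: <>q is true, p is false, so <>q & p is false.
      At t: <>q requires q at some successor in {x, t}.
        q holds at x, so <>q is true at t.
    At t: <>q requires q at some successor in {x, t}.
      q holds at x, so <>q is true at t.
Satisfying worlds: {v, w, x, z, t, m}

v, w, x, z, t, m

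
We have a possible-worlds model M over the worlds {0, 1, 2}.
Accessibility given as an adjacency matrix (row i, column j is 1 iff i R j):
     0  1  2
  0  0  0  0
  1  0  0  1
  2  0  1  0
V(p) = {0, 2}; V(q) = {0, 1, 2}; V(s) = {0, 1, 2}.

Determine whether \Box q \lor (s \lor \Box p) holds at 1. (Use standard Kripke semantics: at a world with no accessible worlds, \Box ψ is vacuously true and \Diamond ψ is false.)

Yes

At 1: \Box q is true, s \lor \Box p is true, so \Box q \lor (s \lor \Box p) is true.
  At 1: \Box q requires q at every successor {2}.
    At 2: q is true.
  So \Box q is true at 1.
  At 1: s is true, \Box p is true, so s \lor \Box p is true.
    At 1: \Box p requires p at every successor {2}.
      At 2: p is true.
    So \Box p is true at 1.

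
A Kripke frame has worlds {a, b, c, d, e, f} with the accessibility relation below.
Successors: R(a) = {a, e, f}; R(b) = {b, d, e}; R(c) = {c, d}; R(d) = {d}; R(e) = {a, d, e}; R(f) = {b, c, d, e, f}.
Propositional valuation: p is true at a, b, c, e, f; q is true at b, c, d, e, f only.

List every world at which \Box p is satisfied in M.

Let φ = \Box p. Evaluate φ at each world:
  a (successors {a, e, f}): φ is true.
  b (successors {b, d, e}): φ is false.
  c (successors {c, d}): φ is false.
  d (successors {d}): φ is false.
  e (successors {a, d, e}): φ is false.
  f (successors {b, c, d, e, f}): φ is false.
For instance, at c:
  At c: \Box p requires p at every successor {c, d}.
    p fails at d, so \Box p is false at c.
Satisfying worlds: {a}

a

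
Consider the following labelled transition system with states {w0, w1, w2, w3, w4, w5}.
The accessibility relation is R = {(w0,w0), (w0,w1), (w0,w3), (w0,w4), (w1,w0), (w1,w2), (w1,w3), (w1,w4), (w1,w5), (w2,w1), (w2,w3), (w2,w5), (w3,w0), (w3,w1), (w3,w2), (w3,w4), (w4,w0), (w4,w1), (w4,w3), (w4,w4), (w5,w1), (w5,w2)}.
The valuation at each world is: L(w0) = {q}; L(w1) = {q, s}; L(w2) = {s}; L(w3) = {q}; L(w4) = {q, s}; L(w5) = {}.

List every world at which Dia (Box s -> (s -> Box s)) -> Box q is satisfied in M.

Let φ = Dia (Box s -> (s -> Box s)) -> Box q. Evaluate φ at each world:
  w0 (successors {w0, w1, w3, w4}): φ is true.
  w1 (successors {w0, w2, w3, w4, w5}): φ is false.
  w2 (successors {w1, w3, w5}): φ is false.
  w3 (successors {w0, w1, w2, w4}): φ is false.
  w4 (successors {w0, w1, w3, w4}): φ is true.
  w5 (successors {w1, w2}): φ is false.
For instance, at w0:
  At w0: Dia (Box s -> (s -> Box s)) is true, Box q is true, so Dia (Box s -> (s -> Box s)) -> Box q is true.
    At w0: Dia (Box s -> (s -> Box s)) requires Box s -> (s -> Box s) at some successor in {w0, w1, w3, w4}.
      Box s -> (s -> Box s) holds at w0, so Dia (Box s -> (s -> Box s)) is true at w0.
    At w0: Box q requires q at every successor {w0, w1, w3, w4}.
      At w0: q is true.
      At w1: q is true.
      At w3: q is true.
      At w4: q is true.
    So Box q is true at w0.
Satisfying worlds: {w0, w4}

w0, w4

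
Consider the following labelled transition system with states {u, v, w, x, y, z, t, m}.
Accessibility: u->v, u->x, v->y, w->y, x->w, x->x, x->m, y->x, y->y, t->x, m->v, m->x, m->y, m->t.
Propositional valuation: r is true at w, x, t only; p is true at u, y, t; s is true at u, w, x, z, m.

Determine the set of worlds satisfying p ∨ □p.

u, v, w, y, z, t

Let φ = p ∨ □p. Evaluate φ at each world:
  u (successors {v, x}): φ is true.
  v (successors {y}): φ is true.
  w (successors {y}): φ is true.
  x (successors {w, x, m}): φ is false.
  y (successors {x, y}): φ is true.
  z (successors ∅): φ is true.
  t (successors {x}): φ is true.
  m (successors {v, x, y, t}): φ is false.
For instance, at m:
  At m: p is false, □p is false, so p ∨ □p is false.
    At m: □p requires p at every successor {v, x, y, t}.
      p fails at v, so □p is false at m.
Satisfying worlds: {u, v, w, y, z, t}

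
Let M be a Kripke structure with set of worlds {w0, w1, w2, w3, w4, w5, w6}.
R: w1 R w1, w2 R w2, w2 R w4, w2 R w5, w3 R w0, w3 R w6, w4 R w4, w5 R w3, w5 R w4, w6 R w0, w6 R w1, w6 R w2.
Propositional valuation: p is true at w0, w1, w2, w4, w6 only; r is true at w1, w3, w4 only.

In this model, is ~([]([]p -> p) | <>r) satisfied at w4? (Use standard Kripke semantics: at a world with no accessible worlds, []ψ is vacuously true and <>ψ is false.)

At w4: []([]p -> p) | <>r is true, so ~([]([]p -> p) | <>r) is false.
  At w4: []([]p -> p) is true, <>r is true, so []([]p -> p) | <>r is true.
    At w4: []([]p -> p) requires []p -> p at every successor {w4}.
      At w4: []p -> p is true.
    So []([]p -> p) is true at w4.
    At w4: <>r requires r at some successor in {w4}.
      r holds at w4, so <>r is true at w4.

No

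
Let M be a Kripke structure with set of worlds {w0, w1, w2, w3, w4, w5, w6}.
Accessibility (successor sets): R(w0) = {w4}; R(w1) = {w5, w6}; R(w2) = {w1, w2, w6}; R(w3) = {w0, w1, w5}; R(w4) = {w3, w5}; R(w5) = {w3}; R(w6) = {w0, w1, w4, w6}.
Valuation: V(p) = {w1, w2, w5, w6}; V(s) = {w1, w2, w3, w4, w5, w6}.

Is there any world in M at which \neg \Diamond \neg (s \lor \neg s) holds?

Let φ = \neg \Diamond \neg (s \lor \neg s). Evaluate φ at each world:
  w0 (successors {w4}): φ is true.
  w1 (successors {w5, w6}): φ is true.
  w2 (successors {w1, w2, w6}): φ is true.
  w3 (successors {w0, w1, w5}): φ is true.
  w4 (successors {w3, w5}): φ is true.
  w5 (successors {w3}): φ is true.
  w6 (successors {w0, w1, w4, w6}): φ is true.
Detail at w0 (witness):
  At w0: \Diamond \neg (s \lor \neg s) is false, so \neg \Diamond \neg (s \lor \neg s) is true.
    At w0: \Diamond \neg (s \lor \neg s) requires \neg (s \lor \neg s) at some successor in {w4}.
      At w4: \neg (s \lor \neg s) is false.
    So \Diamond \neg (s \lor \neg s) is false at w0.

Yes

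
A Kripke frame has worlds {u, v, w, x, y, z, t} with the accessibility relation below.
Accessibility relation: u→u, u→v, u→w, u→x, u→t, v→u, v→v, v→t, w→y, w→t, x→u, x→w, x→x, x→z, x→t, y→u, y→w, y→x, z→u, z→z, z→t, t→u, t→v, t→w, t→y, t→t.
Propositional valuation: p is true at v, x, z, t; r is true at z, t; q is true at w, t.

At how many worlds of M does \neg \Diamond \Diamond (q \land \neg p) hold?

Recall that \Diamond ψ holds at a world iff ψ holds at some accessible world.
Let φ = \neg \Diamond \Diamond (q \land \neg p). Evaluate φ at each world:
  u (successors {u, v, w, x, t}): φ is false.
  v (successors {u, v, t}): φ is false.
  w (successors {y, t}): φ is false.
  x (successors {u, w, x, z, t}): φ is false.
  y (successors {u, w, x}): φ is false.
  z (successors {u, z, t}): φ is false.
  t (successors {u, v, w, y, t}): φ is false.
For instance, at w:
  At w: \Diamond \Diamond (q \land \neg p) is true, so \neg \Diamond \Diamond (q \land \neg p) is false.
    At w: \Diamond \Diamond (q \land \neg p) requires \Diamond (q \land \neg p) at some successor in {y, t}.
      \Diamond (q \land \neg p) holds at y, so \Diamond \Diamond (q \land \neg p) is true at w.
Satisfying worlds: none.

0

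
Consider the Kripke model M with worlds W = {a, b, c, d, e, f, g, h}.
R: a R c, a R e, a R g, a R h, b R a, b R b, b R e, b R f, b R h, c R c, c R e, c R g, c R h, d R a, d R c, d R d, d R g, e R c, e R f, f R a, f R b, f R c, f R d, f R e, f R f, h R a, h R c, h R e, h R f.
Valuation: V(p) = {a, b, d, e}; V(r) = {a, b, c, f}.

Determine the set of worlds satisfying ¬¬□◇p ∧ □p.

g

Let φ = ¬¬□◇p ∧ □p. Evaluate φ at each world:
  a (successors {c, e, g, h}): φ is false.
  b (successors {a, b, e, f, h}): φ is false.
  c (successors {c, e, g, h}): φ is false.
  d (successors {a, c, d, g}): φ is false.
  e (successors {c, f}): φ is false.
  f (successors {a, b, c, d, e, f}): φ is false.
  g (successors ∅): φ is true.
  h (successors {a, c, e, f}): φ is false.
For instance, at e:
  At e: ¬¬□◇p is true, □p is false, so ¬¬□◇p ∧ □p is false.
    At e: ¬□◇p is false, so ¬¬□◇p is true.
      At e: □◇p is true, so ¬□◇p is false.
    At e: □p requires p at every successor {c, f}.
      p fails at c, so □p is false at e.
Satisfying worlds: {g}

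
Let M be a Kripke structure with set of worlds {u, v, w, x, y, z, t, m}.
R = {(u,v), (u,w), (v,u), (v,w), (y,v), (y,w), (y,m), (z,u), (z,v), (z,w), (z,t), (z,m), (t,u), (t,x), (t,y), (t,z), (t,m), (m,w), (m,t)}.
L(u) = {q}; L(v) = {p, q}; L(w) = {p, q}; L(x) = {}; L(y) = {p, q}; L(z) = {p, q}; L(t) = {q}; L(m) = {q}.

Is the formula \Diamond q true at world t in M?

At t: \Diamond q requires q at some successor in {u, x, y, z, m}.
  q holds at u, so \Diamond q is true at t.

Yes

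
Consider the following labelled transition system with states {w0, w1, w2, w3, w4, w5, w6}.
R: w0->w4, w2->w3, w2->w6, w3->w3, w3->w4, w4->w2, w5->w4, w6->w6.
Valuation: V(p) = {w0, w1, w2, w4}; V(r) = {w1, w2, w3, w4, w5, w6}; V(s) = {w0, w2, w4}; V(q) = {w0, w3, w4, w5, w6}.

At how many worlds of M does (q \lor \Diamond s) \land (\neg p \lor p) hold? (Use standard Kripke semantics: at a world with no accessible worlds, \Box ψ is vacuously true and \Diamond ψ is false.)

5

Recall that \Diamond ψ holds at a world iff ψ holds at some accessible world.
Let φ = (q \lor \Diamond s) \land (\neg p \lor p). Evaluate φ at each world:
  w0 (successors {w4}): φ is true.
  w1 (successors ∅): φ is false.
  w2 (successors {w3, w6}): φ is false.
  w3 (successors {w3, w4}): φ is true.
  w4 (successors {w2}): φ is true.
  w5 (successors {w4}): φ is true.
  w6 (successors {w6}): φ is true.
For instance, at w4:
  At w4: q \lor \Diamond s is true, \neg p \lor p is true, so (q \lor \Diamond s) \land (\neg p \lor p) is true.
    At w4: q is true, \Diamond s is true, so q \lor \Diamond s is true.
      At w4: \Diamond s requires s at some successor in {w2}.
        s holds at w2, so \Diamond s is true at w4.
Satisfying worlds: {w0, w3, w4, w5, w6}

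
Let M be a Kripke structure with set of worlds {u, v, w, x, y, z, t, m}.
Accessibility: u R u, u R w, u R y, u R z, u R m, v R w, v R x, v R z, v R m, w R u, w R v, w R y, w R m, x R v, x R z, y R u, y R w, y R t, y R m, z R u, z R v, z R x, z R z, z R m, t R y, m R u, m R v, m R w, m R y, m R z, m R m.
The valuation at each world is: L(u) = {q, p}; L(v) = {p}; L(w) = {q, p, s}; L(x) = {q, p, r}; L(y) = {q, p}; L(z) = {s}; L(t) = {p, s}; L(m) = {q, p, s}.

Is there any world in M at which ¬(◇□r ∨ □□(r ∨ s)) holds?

Recall that □ψ holds at a world iff ψ holds at every accessible world, and ◇ψ holds iff ψ holds at some accessible world.
Let φ = ¬(◇□r ∨ □□(r ∨ s)). Evaluate φ at each world:
  u (successors {u, w, y, z, m}): φ is true.
  v (successors {w, x, z, m}): φ is true.
  w (successors {u, v, y, m}): φ is true.
  x (successors {v, z}): φ is true.
  y (successors {u, w, t, m}): φ is true.
  z (successors {u, v, x, z, m}): φ is true.
  t (successors {y}): φ is true.
  m (successors {u, v, w, y, z, m}): φ is true.
Detail at u (witness):
  At u: ◇□r ∨ □□(r ∨ s) is false, so ¬(◇□r ∨ □□(r ∨ s)) is true.
    At u: ◇□r is false, □□(r ∨ s) is false, so ◇□r ∨ □□(r ∨ s) is false.
      At u: ◇□r requires □r at some successor in {u, w, y, z, m}.
        At u: □r is false.
        At w: □r is false.
        At y: □r is false.
        At z: □r is false.
        At m: □r is false.
      So ◇□r is false at u.
      At u: □□(r ∨ s) requires □(r ∨ s) at every successor {u, w, y, z, m}.
        □(r ∨ s) fails at u, so □□(r ∨ s) is false at u.

Yes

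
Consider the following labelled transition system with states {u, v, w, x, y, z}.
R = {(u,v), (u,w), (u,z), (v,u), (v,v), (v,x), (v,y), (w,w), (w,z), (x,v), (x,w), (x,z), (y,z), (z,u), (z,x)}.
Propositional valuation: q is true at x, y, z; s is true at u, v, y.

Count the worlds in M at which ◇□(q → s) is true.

0

Let φ = ◇□(q → s). Evaluate φ at each world:
  u (successors {v, w, z}): φ is false.
  v (successors {u, v, x, y}): φ is false.
  w (successors {w, z}): φ is false.
  x (successors {v, w, z}): φ is false.
  y (successors {z}): φ is false.
  z (successors {u, x}): φ is false.
For instance, at z:
  At z: ◇□(q → s) requires □(q → s) at some successor in {u, x}.
    At u: □(q → s) is false.
    At x: □(q → s) is false.
  So ◇□(q → s) is false at z.
Satisfying worlds: none.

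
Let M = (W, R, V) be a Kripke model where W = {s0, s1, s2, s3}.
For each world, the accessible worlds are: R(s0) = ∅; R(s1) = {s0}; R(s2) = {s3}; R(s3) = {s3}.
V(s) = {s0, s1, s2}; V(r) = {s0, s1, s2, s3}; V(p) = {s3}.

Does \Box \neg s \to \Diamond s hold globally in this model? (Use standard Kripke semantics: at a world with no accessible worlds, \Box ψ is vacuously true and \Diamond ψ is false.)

No

Recall that \Box ψ holds at a world iff ψ holds at every accessible world, and \Diamond ψ holds iff ψ holds at some accessible world.
Let φ = \Box \neg s \to \Diamond s. Evaluate φ at each world:
  s0 (successors ∅): φ is false.
  s1 (successors {s0}): φ is true.
  s2 (successors {s3}): φ is false.
  s3 (successors {s3}): φ is false.
Detail at s0 (counterexample):
  At s0: \Box \neg s is true, \Diamond s is false, so \Box \neg s \to \Diamond s is false.
    At s0: no accessible worlds, so \Box \neg s holds vacuously.
    At s0: no accessible worlds, so \Diamond s is false.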